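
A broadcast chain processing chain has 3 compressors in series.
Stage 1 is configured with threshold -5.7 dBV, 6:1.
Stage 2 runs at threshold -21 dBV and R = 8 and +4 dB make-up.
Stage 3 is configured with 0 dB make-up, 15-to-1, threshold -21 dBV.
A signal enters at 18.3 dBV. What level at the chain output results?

Stage 1: 18.3 dBV is 24 dB over -5.7 dBV; at 6:1 that becomes 4 dB over, giving -1.7 dBV.
Stage 2: overshoot 19.3 dB → 19.3/8 = 2.4125 dB → -18.5875 dBV; +4 dB make-up → -14.5875 dBV.
Stage 3: 6.4125 dB above -21 dBV, reduced 15:1 to 0.4275 dB above → -20.5725 dBV.

-20.5725 dBV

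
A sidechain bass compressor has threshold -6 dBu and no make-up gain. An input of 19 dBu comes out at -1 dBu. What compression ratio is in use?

Input overshoot = 19 − (-6) = 25 dB; output overshoot = -1 − (-6) = 5 dB.
Ratio = 25 / 5 = 5.

5:1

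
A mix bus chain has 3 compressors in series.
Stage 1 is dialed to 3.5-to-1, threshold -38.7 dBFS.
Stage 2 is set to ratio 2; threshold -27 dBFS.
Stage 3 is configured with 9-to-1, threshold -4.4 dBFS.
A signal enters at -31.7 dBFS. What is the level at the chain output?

-36.7 dBFS

Stage 1: 7 dB above -38.7 dBFS, reduced 3.5:1 to 2 dB above → -36.7 dBFS.
Stage 2: -36.7 dBFS ≤ -27 dBFS, so stage 2 doesn't engage; output -36.7 dBFS.
Stage 3: below threshold (-36.7 ≤ -4.4); passes unchanged; output -36.7 dBFS.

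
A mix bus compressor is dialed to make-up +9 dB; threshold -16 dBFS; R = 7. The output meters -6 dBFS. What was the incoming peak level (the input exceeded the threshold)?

Remove make-up: -6 − 9 = -15 dBFS.
Post-compression overshoot = -15 − (-16) = 1 dB.
Input overshoot = R × output overshoot = 7 dB → input = -16 + 7 = -9 dBFS.

-9 dBFS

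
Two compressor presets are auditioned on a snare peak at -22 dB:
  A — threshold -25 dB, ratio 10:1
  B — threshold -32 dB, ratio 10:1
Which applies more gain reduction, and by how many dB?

B, by 6.3 dB

A: overshoot 3 dB → output overshoot 0.3 dB → GR 2.7 dB.
B: overshoot 10 dB → output overshoot 1 dB → GR 9 dB.
B applies 6.3 dB more gain reduction.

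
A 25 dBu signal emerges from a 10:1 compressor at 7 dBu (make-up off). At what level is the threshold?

Input is 20 dB above T (since output overshoot × R = input overshoot: (7 − T)·10 = 25 − T gives T = 5 dBu).
Check: 5 + (25 − 5)/10 = 5 + 2 = 7 dBu. ✓

5 dBu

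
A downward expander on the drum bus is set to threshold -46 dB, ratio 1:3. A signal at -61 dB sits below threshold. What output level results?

-91 dB

The input is 15 dB below the -46 dB threshold.
A 1:3 expander multiplies undershoot by 3: 15 × 3 = 45 dB below threshold.
Output = -46 − 45 = -91 dB.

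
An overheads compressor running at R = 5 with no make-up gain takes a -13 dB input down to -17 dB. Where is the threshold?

Input is 5 dB above T (since output overshoot × R = input overshoot: (-17 − T)·5 = -13 − T gives T = -18 dB).
Check: -18 + (-13 − (-18))/5 = -18 + 1 = -17 dB. ✓

-18 dB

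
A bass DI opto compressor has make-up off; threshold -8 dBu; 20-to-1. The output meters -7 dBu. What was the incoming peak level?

The compressed level sits -7 − (-8) = 1 dB over threshold.
Before 20:1 compression the overshoot was 1 × 20 = 20 dB, so input = -8 + 20 = 12 dBu.

12 dBu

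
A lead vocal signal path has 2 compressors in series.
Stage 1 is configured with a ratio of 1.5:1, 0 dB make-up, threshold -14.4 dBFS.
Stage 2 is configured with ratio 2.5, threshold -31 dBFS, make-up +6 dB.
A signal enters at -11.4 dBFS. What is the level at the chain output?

-17.56 dBFS

Stage 1: -11.4 dBFS is 3 dB over -14.4 dBFS; at 1.5:1 that becomes 2 dB over, giving -12.4 dBFS.
Stage 2: -12.4 dBFS is 18.6 dB over -31 dBFS; at 2.5:1 that becomes 7.44 dB over, giving -23.56 dBFS; +6 dB make-up → -17.56 dBFS.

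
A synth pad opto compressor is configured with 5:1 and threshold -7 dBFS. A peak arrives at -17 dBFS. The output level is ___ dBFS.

-17 dBFS is 10 dB below the -7 dBFS threshold, so no gain reduction is applied.
Output = input = -17 dBFS.

-17 dBFS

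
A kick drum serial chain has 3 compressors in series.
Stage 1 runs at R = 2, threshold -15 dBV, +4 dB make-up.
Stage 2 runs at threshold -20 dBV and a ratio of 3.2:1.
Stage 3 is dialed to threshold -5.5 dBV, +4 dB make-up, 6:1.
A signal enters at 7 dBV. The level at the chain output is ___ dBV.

Stage 1: 22 dB above -15 dBV, reduced 2:1 to 11 dB above → -4 dBV; +4 dB make-up → 0 dBV.
Stage 2: 0 dBV is 20 dB over -20 dBV; at 3.2:1 that becomes 6.25 dB over, giving -13.75 dBV.
Stage 3: -13.75 dBV is at or below the -5.5 dBV threshold — no compression; make-up brings it to -9.75 dBV.

-9.75 dBV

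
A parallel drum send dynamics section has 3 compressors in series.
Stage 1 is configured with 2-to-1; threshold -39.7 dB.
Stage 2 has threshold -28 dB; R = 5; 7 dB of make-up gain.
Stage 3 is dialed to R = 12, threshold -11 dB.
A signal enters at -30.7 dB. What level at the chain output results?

Stage 1: overshoot 9 dB → 9/2 = 4.5 dB → -35.2 dB.
Stage 2: -35.2 dB is at or below the -28 dB threshold — no compression; make-up brings it to -28.2 dB.
Stage 3: -28.2 dB ≤ -11 dB, so stage 3 doesn't engage; output -28.2 dB.

-28.2 dB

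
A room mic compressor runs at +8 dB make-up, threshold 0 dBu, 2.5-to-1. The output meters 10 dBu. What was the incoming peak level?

Remove make-up: 10 − 8 = 2 dBu.
Post-compression overshoot = 2 − 0 = 2 dB.
Undo the ratio: input overshoot = 2 × 2.5 = 5 dB, giving input = 5 dBu.

5 dBu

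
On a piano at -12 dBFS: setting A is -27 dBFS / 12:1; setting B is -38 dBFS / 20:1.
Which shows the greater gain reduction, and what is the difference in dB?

A: overshoot 15 dB → output overshoot 1.25 dB → GR 13.75 dB.
B: overshoot 26 dB → output overshoot 1.3 dB → GR 24.7 dB.
Difference: 10.95 dB in favour of B.

B, by 10.95 dB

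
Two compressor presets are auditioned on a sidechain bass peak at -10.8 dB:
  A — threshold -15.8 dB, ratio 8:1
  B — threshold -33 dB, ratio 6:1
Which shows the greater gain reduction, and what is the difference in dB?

B, by 14.125 dB

A: 5 dB over, compressed to 0.625 dB over, so 4.375 dB of GR.
B: 22.2 dB over, compressed to 3.7 dB over, so 18.5 dB of GR.
B reduces 14.125 dB more.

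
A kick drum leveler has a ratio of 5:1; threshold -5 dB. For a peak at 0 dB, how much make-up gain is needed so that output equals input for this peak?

Without make-up, output = threshold + overshoot/5 = -5 + 1 = -4 dB.
Gap to target: 4 dB.

4 dB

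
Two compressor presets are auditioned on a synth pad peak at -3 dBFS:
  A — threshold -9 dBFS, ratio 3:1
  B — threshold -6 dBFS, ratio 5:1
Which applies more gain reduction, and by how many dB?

A: overshoot 6 dB → output overshoot 2 dB → GR 4 dB.
B: overshoot 3 dB → output overshoot 0.6 dB → GR 2.4 dB.
Difference: 1.6 dB in favour of A.

A, by 1.6 dB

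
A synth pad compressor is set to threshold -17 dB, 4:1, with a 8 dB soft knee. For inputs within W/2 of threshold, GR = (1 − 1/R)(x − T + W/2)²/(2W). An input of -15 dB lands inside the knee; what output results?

x − T + W/2 = -15 − (-17) + 4 = 6.
GR = (1 − 1/4) × 6² / 16 = 0.75 × 36 / 16 = 1.6875 dB.
Output = -15 − 1.6875 = -16.6875 dB.

-16.6875 dB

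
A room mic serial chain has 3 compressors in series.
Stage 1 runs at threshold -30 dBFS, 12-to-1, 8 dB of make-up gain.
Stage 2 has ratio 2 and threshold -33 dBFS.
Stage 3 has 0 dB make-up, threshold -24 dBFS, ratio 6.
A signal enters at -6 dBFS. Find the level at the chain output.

Stage 1: -6 dBFS is 24 dB over -30 dBFS; at 12:1 that becomes 2 dB over, giving -28 dBFS; +8 dB make-up → -20 dBFS.
Stage 2: overshoot 13 dB → 13/2 = 6.5 dB → -26.5 dBFS.
Stage 3: below threshold (-26.5 ≤ -24); passes unchanged; output -26.5 dBFS.

-26.5 dBFS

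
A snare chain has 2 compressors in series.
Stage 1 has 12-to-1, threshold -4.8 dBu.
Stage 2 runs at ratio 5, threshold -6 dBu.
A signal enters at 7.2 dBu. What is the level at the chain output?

-5.56 dBu

Stage 1: overshoot 12 dB → 12/12 = 1 dB → -3.8 dBu.
Stage 2: -3.8 dBu is 2.2 dB over -6 dBu; at 5:1 that becomes 0.44 dB over, giving -5.56 dBu.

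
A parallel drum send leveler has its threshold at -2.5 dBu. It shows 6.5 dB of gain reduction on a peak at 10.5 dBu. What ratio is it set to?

2:1

Input overshoot = 10.5 − (-2.5) = 13 dB.
Output overshoot = 13 − 6.5 = 6.5 dB.
Ratio = input overshoot / output overshoot = 13 / 6.5 = 2.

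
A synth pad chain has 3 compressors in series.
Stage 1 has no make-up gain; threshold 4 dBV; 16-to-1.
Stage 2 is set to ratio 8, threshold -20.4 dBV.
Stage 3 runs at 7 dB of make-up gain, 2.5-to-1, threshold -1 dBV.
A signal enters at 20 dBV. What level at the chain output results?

-10.225 dBV

Stage 1: 16 dB above 4 dBV, reduced 16:1 to 1 dB above → 5 dBV.
Stage 2: 5 dBV is 25.4 dB over -20.4 dBV; at 8:1 that becomes 3.175 dB over, giving -17.225 dBV.
Stage 3: -17.225 dBV is at or below the -1 dBV threshold — no compression; make-up brings it to -10.225 dBV.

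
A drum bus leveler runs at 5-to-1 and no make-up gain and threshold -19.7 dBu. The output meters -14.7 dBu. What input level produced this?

That's 5 dB above the -19.7 dBu threshold.
Before 5:1 compression the overshoot was 5 × 5 = 25 dB, so input = -19.7 + 25 = 5.3 dBu.

5.3 dBu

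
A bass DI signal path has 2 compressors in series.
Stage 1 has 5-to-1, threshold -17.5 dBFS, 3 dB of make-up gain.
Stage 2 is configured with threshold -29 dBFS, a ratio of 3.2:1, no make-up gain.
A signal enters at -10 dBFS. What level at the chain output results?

-24 dBFS

Stage 1: 7.5 dB above -17.5 dBFS, reduced 5:1 to 1.5 dB above → -16 dBFS; +3 dB make-up → -13 dBFS.
Stage 2: 16 dB above -29 dBFS, reduced 3.2:1 to 5 dB above → -24 dBFS.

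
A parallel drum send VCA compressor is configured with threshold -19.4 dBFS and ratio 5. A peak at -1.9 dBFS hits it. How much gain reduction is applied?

-1.9 dBFS exceeds the threshold by 17.5 dB.
After 5:1 compression the overshoot becomes 17.5/5 = 3.5 dB.
Gain reduction = 17.5 − 3.5 = 14 dB.

14 dB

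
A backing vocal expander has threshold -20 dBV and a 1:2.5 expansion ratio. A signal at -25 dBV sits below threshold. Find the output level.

-32.5 dBV

Below threshold, a 1:2.5 expander applies gain = (2.5−1)×(T − x) of attenuation.
(2.5−1) × 5 = 7.5 dB, so output = -25 − 7.5 = -32.5 dBV.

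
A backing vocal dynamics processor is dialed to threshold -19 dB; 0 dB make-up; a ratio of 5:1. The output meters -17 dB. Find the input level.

-9 dB

That's 2 dB above the -19 dB threshold.
Input overshoot = R × output overshoot = 10 dB → input = -19 + 10 = -9 dB.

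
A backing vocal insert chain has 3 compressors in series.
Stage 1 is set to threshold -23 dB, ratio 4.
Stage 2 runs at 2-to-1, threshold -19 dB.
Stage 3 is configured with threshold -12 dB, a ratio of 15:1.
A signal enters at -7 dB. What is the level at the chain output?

-19 dB

Stage 1: overshoot 16 dB → 16/4 = 4 dB → -19 dB.
Stage 2: -19 dB is at or below the -19 dB threshold — no compression; output -19 dB.
Stage 3: -19 dB ≤ -12 dB, so stage 3 doesn't engage; output -19 dB.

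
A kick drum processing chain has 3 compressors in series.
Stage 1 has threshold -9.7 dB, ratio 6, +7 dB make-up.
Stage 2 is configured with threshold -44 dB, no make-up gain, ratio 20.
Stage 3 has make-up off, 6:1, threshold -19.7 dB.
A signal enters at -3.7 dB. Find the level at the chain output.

Stage 1: -3.7 dB is 6 dB over -9.7 dB; at 6:1 that becomes 1 dB over, giving -8.7 dB; +7 dB make-up → -1.7 dB.
Stage 2: overshoot 42.3 dB → 42.3/20 = 2.115 dB → -41.885 dB.
Stage 3: -41.885 dB is at or below the -19.7 dB threshold — no compression; output -41.885 dB.

-41.885 dB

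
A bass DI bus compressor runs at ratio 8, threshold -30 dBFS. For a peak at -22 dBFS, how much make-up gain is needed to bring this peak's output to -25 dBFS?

4 dB

The peak compresses to -30 + 8/8 = -29 dBFS.
To reach -25 dBFS requires -25 − (-29) = 4 dB of make-up.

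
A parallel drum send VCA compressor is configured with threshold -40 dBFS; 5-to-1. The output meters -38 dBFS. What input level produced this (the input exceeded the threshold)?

The compressed level sits -38 − (-40) = 2 dB over threshold.
Input overshoot = R × output overshoot = 10 dB → input = -40 + 10 = -30 dBFS.

-30 dBFS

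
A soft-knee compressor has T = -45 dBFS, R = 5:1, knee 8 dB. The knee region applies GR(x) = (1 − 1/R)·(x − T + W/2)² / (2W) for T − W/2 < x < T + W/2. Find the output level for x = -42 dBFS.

x − T + W/2 = -42 − (-45) + 4 = 7.
GR = (1 − 1/5) × 7² / 16 = 0.8 × 49 / 16 = 2.45 dB.
Output = -42 − 2.45 = -44.45 dBFS.

-44.45 dBFS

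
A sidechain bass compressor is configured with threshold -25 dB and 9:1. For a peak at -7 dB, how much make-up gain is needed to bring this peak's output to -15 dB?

8 dB

Without make-up, output = threshold + overshoot/9 = -25 + 2 = -23 dB.
Gap to target: 8 dB.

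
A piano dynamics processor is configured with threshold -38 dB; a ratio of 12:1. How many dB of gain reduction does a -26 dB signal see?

-26 dB exceeds the threshold by 12 dB.
A 12:1 ratio leaves 1 dB of that excess.
GR = overshoot in − overshoot out = 12 − 1 = 11 dB.

11 dB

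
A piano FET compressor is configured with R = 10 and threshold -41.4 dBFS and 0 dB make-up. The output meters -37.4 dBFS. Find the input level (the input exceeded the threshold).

-1.4 dBFS

The compressed level sits -37.4 − (-41.4) = 4 dB over threshold.
Before 10:1 compression the overshoot was 4 × 10 = 40 dB, so input = -41.4 + 40 = -1.4 dBFS.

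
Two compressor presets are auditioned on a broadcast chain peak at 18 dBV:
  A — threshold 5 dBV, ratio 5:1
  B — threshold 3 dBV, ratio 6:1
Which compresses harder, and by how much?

B, by 2.1 dB

A: GR = 13 − 13/5 = 10.4 dB.
B: GR = 15 − 15/6 = 12.5 dB.
Difference: 2.1 dB in favour of B.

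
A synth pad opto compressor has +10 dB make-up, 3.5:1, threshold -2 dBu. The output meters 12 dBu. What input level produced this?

12 dBu

Stripping the +10 dB make-up gives 2 dBu at the gain stage.
Post-compression overshoot = 2 − (-2) = 4 dB.
Before 3.5:1 compression the overshoot was 4 × 3.5 = 14 dB, so input = -2 + 14 = 12 dBu.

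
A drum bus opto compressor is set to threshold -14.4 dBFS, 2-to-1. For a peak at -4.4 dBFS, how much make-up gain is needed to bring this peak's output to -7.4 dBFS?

2 dB

The peak compresses to -14.4 + 10/2 = -9.4 dBFS.
To reach -7.4 dBFS requires -7.4 − (-9.4) = 2 dB of make-up.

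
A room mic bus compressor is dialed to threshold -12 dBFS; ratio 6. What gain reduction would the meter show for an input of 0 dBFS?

Overshoot = 0 − (-12) = 12 dB.
After 6:1 compression the overshoot becomes 12/6 = 2 dB.
So the signal is attenuated by 12 − 2 = 10 dB.

10 dB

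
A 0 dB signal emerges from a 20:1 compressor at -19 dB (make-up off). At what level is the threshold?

Input is 20 dB above T (since output overshoot × R = input overshoot: (-19 − T)·20 = 0 − T gives T = -20 dB).
Check: -20 + (0 − (-20))/20 = -20 + 1 = -19 dB. ✓

-20 dB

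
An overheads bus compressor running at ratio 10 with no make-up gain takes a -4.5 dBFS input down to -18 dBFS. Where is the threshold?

-19.5 dBFS

Input is 15 dB above T (since output overshoot × R = input overshoot: (-18 − T)·10 = -4.5 − T gives T = -19.5 dBFS).
Check: -19.5 + (-4.5 − (-19.5))/10 = -19.5 + 1.5 = -18 dBFS. ✓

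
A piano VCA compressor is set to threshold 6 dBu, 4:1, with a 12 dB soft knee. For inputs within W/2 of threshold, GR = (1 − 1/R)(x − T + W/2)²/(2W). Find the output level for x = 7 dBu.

5.46875 dBu

x − T + W/2 = 7 − 6 + 6 = 7.
GR = (1 − 1/4) × 7² / 24 = 0.75 × 49 / 24 = 1.53125 dB.
Output = 7 − 1.53125 = 5.46875 dBu.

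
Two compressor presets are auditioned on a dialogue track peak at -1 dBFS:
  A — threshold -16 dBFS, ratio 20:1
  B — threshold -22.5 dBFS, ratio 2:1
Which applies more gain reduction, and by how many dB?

A: GR = 15 − 15/20 = 14.25 dB.
B: GR = 21.5 − 21.5/2 = 10.75 dB.
Difference: 3.5 dB in favour of A.

A, by 3.5 dB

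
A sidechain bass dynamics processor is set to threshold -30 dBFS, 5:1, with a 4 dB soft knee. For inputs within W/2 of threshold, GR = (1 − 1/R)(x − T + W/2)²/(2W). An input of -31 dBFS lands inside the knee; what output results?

x − T + W/2 = -31 − (-30) + 2 = 1.
GR = (1 − 1/5) × 1² / 8 = 0.8 × 1 / 8 = 0.1 dB.
Output = -31 − 0.1 = -31.1 dBFS.

-31.1 dBFS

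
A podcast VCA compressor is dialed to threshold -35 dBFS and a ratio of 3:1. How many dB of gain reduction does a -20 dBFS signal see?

The signal is 15 dB above threshold.
At 3:1, output sits 15/3 = 5 dB above threshold.
GR = overshoot in − overshoot out = 15 − 5 = 10 dB.

10 dB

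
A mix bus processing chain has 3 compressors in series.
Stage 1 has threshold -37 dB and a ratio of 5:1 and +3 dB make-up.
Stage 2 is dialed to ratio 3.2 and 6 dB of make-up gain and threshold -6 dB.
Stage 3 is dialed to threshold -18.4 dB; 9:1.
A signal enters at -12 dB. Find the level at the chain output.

Stage 1: overshoot 25 dB → 25/5 = 5 dB → -32 dB; +3 dB make-up → -29 dB.
Stage 2: -29 dB is at or below the -6 dB threshold — no compression; make-up brings it to -23 dB.
Stage 3: below threshold (-23 ≤ -18.4); passes unchanged; output -23 dB.

-23 dB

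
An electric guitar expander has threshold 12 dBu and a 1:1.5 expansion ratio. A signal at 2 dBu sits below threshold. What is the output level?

Undershoot = 12 − 2 = 10 dB.
At 1:1.5, that expands to 15 dB under threshold.
Output = 12 − 15 = -3 dBu.

-3 dBu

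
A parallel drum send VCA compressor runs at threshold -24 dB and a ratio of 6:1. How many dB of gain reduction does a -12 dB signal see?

10 dB

The signal is 12 dB above threshold.
At 6:1, output sits 12/6 = 2 dB above threshold.
Gain reduction = 12 − 2 = 10 dB.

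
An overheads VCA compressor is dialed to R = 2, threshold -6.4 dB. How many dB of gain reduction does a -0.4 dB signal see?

Overshoot = -0.4 − (-6.4) = 6 dB.
After 2:1 compression the overshoot becomes 6/2 = 3 dB.
So the signal is attenuated by 6 − 3 = 3 dB.

3 dB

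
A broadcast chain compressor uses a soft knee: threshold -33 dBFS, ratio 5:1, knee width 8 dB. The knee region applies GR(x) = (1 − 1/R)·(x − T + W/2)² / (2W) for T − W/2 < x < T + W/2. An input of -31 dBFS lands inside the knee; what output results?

-32.8 dBFS

x − T + W/2 = -31 − (-33) + 4 = 6.
GR = (1 − 1/5) × 6² / 16 = 0.8 × 36 / 16 = 1.8 dB.
Output = -31 − 1.8 = -32.8 dBFS.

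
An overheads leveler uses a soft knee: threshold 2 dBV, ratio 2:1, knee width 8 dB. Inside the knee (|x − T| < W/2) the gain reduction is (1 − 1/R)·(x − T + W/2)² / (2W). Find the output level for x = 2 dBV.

x − T + W/2 = 2 − 2 + 4 = 4.
GR = (1 − 1/2) × 4² / 16 = 0.5 × 16 / 16 = 0.5 dB.
Output = 2 − 0.5 = 1.5 dBV.

1.5 dBV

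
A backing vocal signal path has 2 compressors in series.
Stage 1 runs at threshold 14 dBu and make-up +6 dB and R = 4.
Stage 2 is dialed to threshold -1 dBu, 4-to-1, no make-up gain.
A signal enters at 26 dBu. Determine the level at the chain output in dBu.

Stage 1: overshoot 12 dB → 12/4 = 3 dB → 17 dBu; +6 dB make-up → 23 dBu.
Stage 2: 23 dBu is 24 dB over -1 dBu; at 4:1 that becomes 6 dB over, giving 5 dBu.

5 dBu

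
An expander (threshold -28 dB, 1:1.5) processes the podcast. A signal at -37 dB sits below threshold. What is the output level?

The input is 9 dB below the -28 dB threshold.
A 1:1.5 expander multiplies undershoot by 1.5: 9 × 1.5 = 13.5 dB below threshold.
Output = -28 − 13.5 = -41.5 dB.

-41.5 dB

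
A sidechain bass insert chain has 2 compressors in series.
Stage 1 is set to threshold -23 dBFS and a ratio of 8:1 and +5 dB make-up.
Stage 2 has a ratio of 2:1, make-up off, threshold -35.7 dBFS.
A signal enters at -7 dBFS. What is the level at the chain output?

Stage 1: overshoot 16 dB → 16/8 = 2 dB → -21 dBFS; +5 dB make-up → -16 dBFS.
Stage 2: 19.7 dB above -35.7 dBFS, reduced 2:1 to 9.85 dB above → -25.85 dBFS.

-25.85 dBFS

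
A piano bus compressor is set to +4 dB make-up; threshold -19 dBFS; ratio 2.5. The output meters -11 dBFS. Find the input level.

-9 dBFS

Before make-up, the level was -11 − 4 = -15 dBFS.
Post-compression overshoot = -15 − (-19) = 4 dB.
Input overshoot = R × output overshoot = 10 dB → input = -19 + 10 = -9 dBFS.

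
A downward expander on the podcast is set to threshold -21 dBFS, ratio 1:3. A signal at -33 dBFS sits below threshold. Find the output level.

-57 dBFS

Undershoot = (-21) − (-33) = 12 dB.
At 1:3, that expands to 36 dB under threshold.
Output = -21 − 36 = -57 dBFS.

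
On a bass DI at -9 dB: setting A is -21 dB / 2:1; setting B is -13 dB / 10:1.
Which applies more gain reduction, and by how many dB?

A: GR = 12 − 12/2 = 6 dB.
B: GR = 4 − 4/10 = 3.6 dB.
Difference: 2.4 dB in favour of A.

A, by 2.4 dB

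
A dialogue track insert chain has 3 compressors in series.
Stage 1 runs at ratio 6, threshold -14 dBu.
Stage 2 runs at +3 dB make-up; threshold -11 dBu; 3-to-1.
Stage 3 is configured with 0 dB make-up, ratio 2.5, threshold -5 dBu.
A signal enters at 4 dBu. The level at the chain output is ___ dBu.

-8 dBu

Stage 1: overshoot 18 dB → 18/6 = 3 dB → -11 dBu.
Stage 2: below threshold (-11 ≤ -11); passes unchanged; make-up brings it to -8 dBu.
Stage 3: -8 dBu is at or below the -5 dBu threshold — no compression; output -8 dBu.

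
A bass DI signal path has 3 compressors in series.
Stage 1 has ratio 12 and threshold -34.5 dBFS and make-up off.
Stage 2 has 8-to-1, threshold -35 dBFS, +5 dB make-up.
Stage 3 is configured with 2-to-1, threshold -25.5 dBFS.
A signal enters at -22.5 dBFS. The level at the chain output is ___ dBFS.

Stage 1: -22.5 dBFS is 12 dB over -34.5 dBFS; at 12:1 that becomes 1 dB over, giving -33.5 dBFS.
Stage 2: -33.5 dBFS is 1.5 dB over -35 dBFS; at 8:1 that becomes 0.1875 dB over, giving -34.8125 dBFS; +5 dB make-up → -29.8125 dBFS.
Stage 3: -29.8125 dBFS is at or below the -25.5 dBFS threshold — no compression; output -29.8125 dBFS.

-29.8125 dBFS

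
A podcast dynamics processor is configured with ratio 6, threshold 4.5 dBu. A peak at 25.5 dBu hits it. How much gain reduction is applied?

Overshoot = 25.5 − 4.5 = 21 dB.
After 6:1 compression the overshoot becomes 21/6 = 3.5 dB.
So the signal is attenuated by 21 − 3.5 = 17.5 dB.

17.5 dB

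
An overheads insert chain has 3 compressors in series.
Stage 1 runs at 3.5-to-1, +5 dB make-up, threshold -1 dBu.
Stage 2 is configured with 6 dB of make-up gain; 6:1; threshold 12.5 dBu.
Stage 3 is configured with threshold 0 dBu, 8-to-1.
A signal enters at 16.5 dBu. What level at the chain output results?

1.875 dBu

Stage 1: 17.5 dB above -1 dBu, reduced 3.5:1 to 5 dB above → 4 dBu; +5 dB make-up → 9 dBu.
Stage 2: 9 dBu ≤ 12.5 dBu, so stage 2 doesn't engage; make-up brings it to 15 dBu.
Stage 3: 15 dBu is 15 dB over 0 dBu; at 8:1 that becomes 1.875 dB over, giving 1.875 dBu.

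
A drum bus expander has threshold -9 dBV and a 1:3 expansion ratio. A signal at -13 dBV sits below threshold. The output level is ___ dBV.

-21 dBV

Undershoot = (-9) − (-13) = 4 dB.
At 1:3, that expands to 12 dB under threshold.
Output = -9 − 12 = -21 dBV.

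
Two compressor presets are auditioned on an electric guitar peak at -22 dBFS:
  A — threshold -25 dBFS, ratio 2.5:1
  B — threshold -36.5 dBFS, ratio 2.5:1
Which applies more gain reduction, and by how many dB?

B, by 6.9 dB

A: 3 dB over, compressed to 1.2 dB over, so 1.8 dB of GR.
B: 14.5 dB over, compressed to 5.8 dB over, so 8.7 dB of GR.
Difference: 6.9 dB in favour of B.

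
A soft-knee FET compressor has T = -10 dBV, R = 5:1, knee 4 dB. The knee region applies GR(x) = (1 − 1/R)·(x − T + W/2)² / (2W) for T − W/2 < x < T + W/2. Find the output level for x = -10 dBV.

x − T + W/2 = -10 − (-10) + 2 = 2.
GR = (1 − 1/5) × 2² / 8 = 0.8 × 4 / 8 = 0.4 dB.
Output = -10 − 0.4 = -10.4 dBV.

-10.4 dBV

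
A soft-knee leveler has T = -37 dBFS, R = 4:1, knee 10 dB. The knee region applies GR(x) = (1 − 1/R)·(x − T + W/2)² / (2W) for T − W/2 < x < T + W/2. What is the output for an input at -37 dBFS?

-37.9375 dBFS

x − T + W/2 = -37 − (-37) + 5 = 5.
GR = (1 − 1/4) × 5² / 20 = 0.75 × 25 / 20 = 0.9375 dB.
Output = -37 − 0.9375 = -37.9375 dBFS.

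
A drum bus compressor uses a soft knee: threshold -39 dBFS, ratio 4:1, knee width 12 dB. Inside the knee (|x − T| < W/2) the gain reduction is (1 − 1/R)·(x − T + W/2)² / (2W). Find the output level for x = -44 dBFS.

x − T + W/2 = -44 − (-39) + 6 = 1.
GR = (1 − 1/4) × 1² / 24 = 0.75 × 1 / 24 = 0.03125 dB.
Output = -44 − 0.03125 = -44.03125 dBFS.

-44.03125 dBFS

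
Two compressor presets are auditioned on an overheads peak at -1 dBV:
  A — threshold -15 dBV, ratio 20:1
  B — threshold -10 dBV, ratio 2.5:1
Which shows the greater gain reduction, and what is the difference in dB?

A: GR = 14 − 14/20 = 13.3 dB.
B: GR = 9 − 9/2.5 = 5.4 dB.
A applies 7.9 dB more gain reduction.

A, by 7.9 dB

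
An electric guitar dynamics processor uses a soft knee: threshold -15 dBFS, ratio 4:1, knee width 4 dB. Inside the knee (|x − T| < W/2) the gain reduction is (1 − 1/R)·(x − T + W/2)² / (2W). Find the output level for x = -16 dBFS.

-16.09375 dBFS

x − T + W/2 = -16 − (-15) + 2 = 1.
GR = (1 − 1/4) × 1² / 8 = 0.75 × 1 / 8 = 0.09375 dB.
Output = -16 − 0.09375 = -16.09375 dBFS.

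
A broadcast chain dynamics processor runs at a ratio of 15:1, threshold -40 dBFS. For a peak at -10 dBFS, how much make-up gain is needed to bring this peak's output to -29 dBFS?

Without make-up, output = threshold + overshoot/15 = -40 + 2 = -38 dBFS.
Gap to target: 9 dB.

9 dB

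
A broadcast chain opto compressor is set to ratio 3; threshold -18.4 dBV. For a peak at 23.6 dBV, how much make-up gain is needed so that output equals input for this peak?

28 dB

Overshoot 42 dB → 42/3 = 14 dB after compression, so the compressed level is -18.4 + 14 = -4.4 dBV.
Make-up = target − compressed = 23.6 − (-4.4) = 28 dB.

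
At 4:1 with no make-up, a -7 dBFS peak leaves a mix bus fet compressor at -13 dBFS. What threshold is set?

-15 dBFS

Input is 8 dB above T (since output overshoot × R = input overshoot: (-13 − T)·4 = -7 − T gives T = -15 dBFS).
Check: -15 + (-7 − (-15))/4 = -15 + 2 = -13 dBFS. ✓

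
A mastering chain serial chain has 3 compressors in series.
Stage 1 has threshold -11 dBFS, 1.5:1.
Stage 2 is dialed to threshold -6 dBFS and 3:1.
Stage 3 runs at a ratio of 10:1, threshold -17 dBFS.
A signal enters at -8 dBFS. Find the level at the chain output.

-16.2 dBFS

Stage 1: 3 dB above -11 dBFS, reduced 1.5:1 to 2 dB above → -9 dBFS.
Stage 2: below threshold (-9 ≤ -6); passes unchanged; output -9 dBFS.
Stage 3: -9 dBFS is 8 dB over -17 dBFS; at 10:1 that becomes 0.8 dB over, giving -16.2 dBFS.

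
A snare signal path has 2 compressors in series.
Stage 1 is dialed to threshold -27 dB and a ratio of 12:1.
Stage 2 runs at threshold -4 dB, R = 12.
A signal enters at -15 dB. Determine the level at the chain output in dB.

-26 dB

Stage 1: -15 dB is 12 dB over -27 dB; at 12:1 that becomes 1 dB over, giving -26 dB.
Stage 2: -26 dB ≤ -4 dB, so stage 2 doesn't engage; output -26 dB.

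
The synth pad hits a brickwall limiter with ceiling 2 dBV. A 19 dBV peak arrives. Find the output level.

The limiter clamps the peak to its 2 dBV ceiling.

2 dBV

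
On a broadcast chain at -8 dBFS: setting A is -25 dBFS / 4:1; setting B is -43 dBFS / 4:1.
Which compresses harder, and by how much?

A: 17 dB over, compressed to 4.25 dB over, so 12.75 dB of GR.
B: 35 dB over, compressed to 8.75 dB over, so 26.25 dB of GR.
Difference: 13.5 dB in favour of B.

B, by 13.5 dB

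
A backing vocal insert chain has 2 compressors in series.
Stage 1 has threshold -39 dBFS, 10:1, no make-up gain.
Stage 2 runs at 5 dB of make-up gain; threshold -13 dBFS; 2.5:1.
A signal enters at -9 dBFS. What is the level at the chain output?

Stage 1: 30 dB above -39 dBFS, reduced 10:1 to 3 dB above → -36 dBFS.
Stage 2: below threshold (-36 ≤ -13); passes unchanged; make-up brings it to -31 dBFS.

-31 dBFS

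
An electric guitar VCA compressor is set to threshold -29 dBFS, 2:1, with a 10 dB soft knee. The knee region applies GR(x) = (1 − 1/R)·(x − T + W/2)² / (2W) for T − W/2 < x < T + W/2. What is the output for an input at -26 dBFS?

x − T + W/2 = -26 − (-29) + 5 = 8.
GR = (1 − 1/2) × 8² / 20 = 0.5 × 64 / 20 = 1.6 dB.
Output = -26 − 1.6 = -27.6 dBFS.

-27.6 dBFS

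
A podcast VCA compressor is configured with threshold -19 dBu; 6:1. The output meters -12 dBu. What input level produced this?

23 dBu

That's 7 dB above the -19 dBu threshold.
Before 6:1 compression the overshoot was 7 × 6 = 42 dB, so input = -19 + 42 = 23 dBu.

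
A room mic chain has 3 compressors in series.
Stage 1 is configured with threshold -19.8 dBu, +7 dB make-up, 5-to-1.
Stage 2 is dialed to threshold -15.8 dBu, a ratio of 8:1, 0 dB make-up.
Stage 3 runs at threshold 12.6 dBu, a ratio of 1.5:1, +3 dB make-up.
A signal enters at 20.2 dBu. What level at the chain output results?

Stage 1: overshoot 40 dB → 40/5 = 8 dB → -11.8 dBu; +7 dB make-up → -4.8 dBu.
Stage 2: 11 dB above -15.8 dBu, reduced 8:1 to 1.375 dB above → -14.425 dBu.
Stage 3: below threshold (-14.425 ≤ 12.6); passes unchanged; make-up brings it to -11.425 dBu.

-11.425 dBu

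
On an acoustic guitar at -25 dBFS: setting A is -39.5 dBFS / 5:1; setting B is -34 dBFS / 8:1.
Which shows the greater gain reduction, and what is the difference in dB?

A: GR = 14.5 − 14.5/5 = 11.6 dB.
B: GR = 9 − 9/8 = 7.875 dB.
A applies 3.725 dB more gain reduction.

A, by 3.725 dB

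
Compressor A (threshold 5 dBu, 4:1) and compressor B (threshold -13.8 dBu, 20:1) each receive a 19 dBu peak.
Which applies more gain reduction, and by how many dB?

B, by 20.66 dB

A: GR = 14 − 14/4 = 10.5 dB.
B: GR = 32.8 − 32.8/20 = 31.16 dB.
B applies 20.66 dB more gain reduction.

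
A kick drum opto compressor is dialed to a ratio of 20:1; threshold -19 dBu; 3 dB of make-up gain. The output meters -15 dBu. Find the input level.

Remove make-up: -15 − 3 = -18 dBu.
The compressed level sits -18 − (-19) = 1 dB over threshold.
Input overshoot = R × output overshoot = 20 dB → input = -19 + 20 = 1 dBu.

1 dBu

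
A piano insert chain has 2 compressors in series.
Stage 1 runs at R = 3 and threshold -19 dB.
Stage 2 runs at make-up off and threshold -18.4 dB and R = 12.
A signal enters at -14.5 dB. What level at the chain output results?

-18.325 dB

Stage 1: 4.5 dB above -19 dB, reduced 3:1 to 1.5 dB above → -17.5 dB.
Stage 2: 0.9 dB above -18.4 dB, reduced 12:1 to 0.075 dB above → -18.325 dB.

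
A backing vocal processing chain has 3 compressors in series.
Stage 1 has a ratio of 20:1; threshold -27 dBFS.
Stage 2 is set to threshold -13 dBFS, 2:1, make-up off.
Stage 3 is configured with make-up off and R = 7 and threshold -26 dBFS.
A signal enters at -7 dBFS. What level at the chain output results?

-26 dBFS

Stage 1: 20 dB above -27 dBFS, reduced 20:1 to 1 dB above → -26 dBFS.
Stage 2: -26 dBFS ≤ -13 dBFS, so stage 2 doesn't engage; output -26 dBFS.
Stage 3: below threshold (-26 ≤ -26); passes unchanged; output -26 dBFS.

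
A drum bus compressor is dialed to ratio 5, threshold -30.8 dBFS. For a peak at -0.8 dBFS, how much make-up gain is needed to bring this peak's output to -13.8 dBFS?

11 dB

The peak compresses to -30.8 + 30/5 = -24.8 dBFS.
To reach -13.8 dBFS requires -13.8 − (-24.8) = 11 dB of make-up.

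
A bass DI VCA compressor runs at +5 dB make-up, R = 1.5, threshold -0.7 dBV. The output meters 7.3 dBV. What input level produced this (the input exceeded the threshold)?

Stripping the +5 dB make-up gives 2.3 dBV at the gain stage.
Post-compression overshoot = 2.3 − (-0.7) = 3 dB.
Before 1.5:1 compression the overshoot was 3 × 1.5 = 4.5 dB, so input = -0.7 + 4.5 = 3.8 dBV.

3.8 dBV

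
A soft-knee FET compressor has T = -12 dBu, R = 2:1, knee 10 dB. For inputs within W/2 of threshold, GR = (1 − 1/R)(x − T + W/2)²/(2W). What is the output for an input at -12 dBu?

-12.625 dBu

x − T + W/2 = -12 − (-12) + 5 = 5.
GR = (1 − 1/2) × 5² / 20 = 0.5 × 25 / 20 = 0.625 dB.
Output = -12 − 0.625 = -12.625 dBu.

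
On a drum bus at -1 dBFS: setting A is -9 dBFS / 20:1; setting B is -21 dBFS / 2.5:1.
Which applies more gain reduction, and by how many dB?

B, by 4.4 dB

A: 8 dB over, compressed to 0.4 dB over, so 7.6 dB of GR.
B: 20 dB over, compressed to 8 dB over, so 12 dB of GR.
Difference: 4.4 dB in favour of B.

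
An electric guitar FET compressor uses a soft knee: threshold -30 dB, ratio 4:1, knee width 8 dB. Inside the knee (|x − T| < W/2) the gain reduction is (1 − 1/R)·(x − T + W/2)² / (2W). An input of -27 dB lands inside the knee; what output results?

x − T + W/2 = -27 − (-30) + 4 = 7.
GR = (1 − 1/4) × 7² / 16 = 0.75 × 49 / 16 = 2.296875 dB.
Output = -27 − 2.296875 = -29.296875 dB.

-29.296875 dB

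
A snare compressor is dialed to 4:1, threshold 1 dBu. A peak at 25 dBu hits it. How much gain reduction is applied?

The signal is 24 dB above threshold.
At 4:1, output sits 24/4 = 6 dB above threshold.
Gain reduction = 24 − 6 = 18 dB.

18 dB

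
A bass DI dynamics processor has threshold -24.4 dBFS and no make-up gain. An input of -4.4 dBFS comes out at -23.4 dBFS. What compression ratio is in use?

20:1

Input overshoot = -4.4 − (-24.4) = 20 dB; output overshoot = -23.4 − (-24.4) = 1 dB.
Ratio = 20 / 1 = 20.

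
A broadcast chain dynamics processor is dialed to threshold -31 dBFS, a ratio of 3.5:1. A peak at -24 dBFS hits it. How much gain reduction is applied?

5 dB

-24 dBFS exceeds the threshold by 7 dB.
After 3.5:1 compression the overshoot becomes 7/3.5 = 2 dB.
Gain reduction = 7 − 2 = 5 dB.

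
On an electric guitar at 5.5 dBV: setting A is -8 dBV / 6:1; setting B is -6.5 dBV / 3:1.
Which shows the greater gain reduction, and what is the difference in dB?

A: 13.5 dB over, compressed to 2.25 dB over, so 11.25 dB of GR.
B: 12 dB over, compressed to 4 dB over, so 8 dB of GR.
A applies 3.25 dB more gain reduction.

A, by 3.25 dB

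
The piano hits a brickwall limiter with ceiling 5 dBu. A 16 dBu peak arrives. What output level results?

A brickwall limiter is an ∞:1 compressor: any input above the ceiling is clamped to 5 dBu.

5 dBu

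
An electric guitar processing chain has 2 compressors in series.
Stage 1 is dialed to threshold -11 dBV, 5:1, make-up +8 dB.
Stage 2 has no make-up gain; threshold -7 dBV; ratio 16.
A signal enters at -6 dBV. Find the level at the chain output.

-6.6875 dBV

Stage 1: 5 dB above -11 dBV, reduced 5:1 to 1 dB above → -10 dBV; +8 dB make-up → -2 dBV.
Stage 2: overshoot 5 dB → 5/16 = 0.3125 dB → -6.6875 dBV.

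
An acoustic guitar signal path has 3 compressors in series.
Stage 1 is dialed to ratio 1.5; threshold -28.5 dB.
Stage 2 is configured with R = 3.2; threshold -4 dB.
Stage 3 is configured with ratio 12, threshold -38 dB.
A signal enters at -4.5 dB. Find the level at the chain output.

Stage 1: -4.5 dB is 24 dB over -28.5 dB; at 1.5:1 that becomes 16 dB over, giving -12.5 dB.
Stage 2: -12.5 dB is at or below the -4 dB threshold — no compression; output -12.5 dB.
Stage 3: -12.5 dB is 25.5 dB over -38 dB; at 12:1 that becomes 2.125 dB over, giving -35.875 dB.

-35.875 dB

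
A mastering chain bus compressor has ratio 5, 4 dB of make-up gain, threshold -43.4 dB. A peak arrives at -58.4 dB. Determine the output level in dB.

-54.4 dB

-58.4 dB is 15 dB below the -43.4 dB threshold, so no gain reduction is applied.
Make-up gain adds 4 dB: -58.4 + 4 = -54.4 dB.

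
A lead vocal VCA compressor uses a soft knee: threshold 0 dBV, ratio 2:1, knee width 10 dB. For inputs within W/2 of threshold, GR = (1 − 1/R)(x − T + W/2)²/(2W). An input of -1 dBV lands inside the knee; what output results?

-1.4 dBV

x − T + W/2 = -1 − 0 + 5 = 4.
GR = (1 − 1/2) × 4² / 20 = 0.5 × 16 / 20 = 0.4 dB.
Output = -1 − 0.4 = -1.4 dBV.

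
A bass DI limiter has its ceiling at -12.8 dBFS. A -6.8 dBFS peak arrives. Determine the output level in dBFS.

The limiter clamps the peak to its -12.8 dBFS ceiling.

-12.8 dBFS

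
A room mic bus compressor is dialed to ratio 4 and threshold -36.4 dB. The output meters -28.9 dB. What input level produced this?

-6.4 dB

The compressed level sits -28.9 − (-36.4) = 7.5 dB over threshold.
Undo the ratio: input overshoot = 7.5 × 4 = 30 dB, giving input = -6.4 dB.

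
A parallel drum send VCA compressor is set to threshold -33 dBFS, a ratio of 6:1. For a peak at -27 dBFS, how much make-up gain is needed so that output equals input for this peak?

Overshoot 6 dB → 6/6 = 1 dB after compression, so the compressed level is -33 + 1 = -32 dBFS.
Make-up = target − compressed = -27 − (-32) = 5 dB.

5 dB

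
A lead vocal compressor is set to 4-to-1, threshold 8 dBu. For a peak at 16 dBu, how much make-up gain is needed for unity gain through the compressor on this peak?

Without make-up, output = threshold + overshoot/4 = 8 + 2 = 10 dBu.
Gap to target: 6 dB.

6 dB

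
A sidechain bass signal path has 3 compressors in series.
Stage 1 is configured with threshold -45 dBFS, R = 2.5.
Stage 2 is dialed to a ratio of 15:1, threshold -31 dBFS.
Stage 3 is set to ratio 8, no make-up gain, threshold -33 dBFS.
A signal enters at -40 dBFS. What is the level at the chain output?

-43 dBFS

Stage 1: overshoot 5 dB → 5/2.5 = 2 dB → -43 dBFS.
Stage 2: below threshold (-43 ≤ -31); passes unchanged; output -43 dBFS.
Stage 3: -43 dBFS ≤ -33 dBFS, so stage 3 doesn't engage; output -43 dBFS.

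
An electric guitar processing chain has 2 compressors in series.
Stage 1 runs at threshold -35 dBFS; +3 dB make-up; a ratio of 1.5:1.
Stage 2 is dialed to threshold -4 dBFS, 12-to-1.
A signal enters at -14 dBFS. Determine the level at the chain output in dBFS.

Stage 1: 21 dB above -35 dBFS, reduced 1.5:1 to 14 dB above → -21 dBFS; +3 dB make-up → -18 dBFS.
Stage 2: -18 dBFS ≤ -4 dBFS, so stage 2 doesn't engage; output -18 dBFS.

-18 dBFS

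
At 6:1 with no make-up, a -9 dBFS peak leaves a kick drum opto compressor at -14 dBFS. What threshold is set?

Let T be the threshold. Output overshoot = (input overshoot)/R, so -14 − T = (-9 − T)/6.
6·(-14 − T) = -9 − T → 5·T = -84 − (-9) = -75.
T = -75/5 = -15 dBFS.

-15 dBFS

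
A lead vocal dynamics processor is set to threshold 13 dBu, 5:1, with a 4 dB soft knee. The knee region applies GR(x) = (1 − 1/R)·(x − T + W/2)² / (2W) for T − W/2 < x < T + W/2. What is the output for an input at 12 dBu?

11.9 dBu

x − T + W/2 = 12 − 13 + 2 = 1.
GR = (1 − 1/5) × 1² / 8 = 0.8 × 1 / 8 = 0.1 dB.
Output = 12 − 0.1 = 11.9 dBu.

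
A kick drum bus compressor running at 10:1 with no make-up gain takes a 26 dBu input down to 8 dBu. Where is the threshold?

Let T be the threshold. Output overshoot = (input overshoot)/R, so 8 − T = (26 − T)/10.
10·(8 − T) = 26 − T → 9·T = 80 − 26 = 54.
T = 54/9 = 6 dBu.

6 dBu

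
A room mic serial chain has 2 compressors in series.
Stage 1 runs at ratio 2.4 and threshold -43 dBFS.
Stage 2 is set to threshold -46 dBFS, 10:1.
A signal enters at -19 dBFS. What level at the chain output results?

Stage 1: overshoot 24 dB → 24/2.4 = 10 dB → -33 dBFS.
Stage 2: -33 dBFS is 13 dB over -46 dBFS; at 10:1 that becomes 1.3 dB over, giving -44.7 dBFS.

-44.7 dBFS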